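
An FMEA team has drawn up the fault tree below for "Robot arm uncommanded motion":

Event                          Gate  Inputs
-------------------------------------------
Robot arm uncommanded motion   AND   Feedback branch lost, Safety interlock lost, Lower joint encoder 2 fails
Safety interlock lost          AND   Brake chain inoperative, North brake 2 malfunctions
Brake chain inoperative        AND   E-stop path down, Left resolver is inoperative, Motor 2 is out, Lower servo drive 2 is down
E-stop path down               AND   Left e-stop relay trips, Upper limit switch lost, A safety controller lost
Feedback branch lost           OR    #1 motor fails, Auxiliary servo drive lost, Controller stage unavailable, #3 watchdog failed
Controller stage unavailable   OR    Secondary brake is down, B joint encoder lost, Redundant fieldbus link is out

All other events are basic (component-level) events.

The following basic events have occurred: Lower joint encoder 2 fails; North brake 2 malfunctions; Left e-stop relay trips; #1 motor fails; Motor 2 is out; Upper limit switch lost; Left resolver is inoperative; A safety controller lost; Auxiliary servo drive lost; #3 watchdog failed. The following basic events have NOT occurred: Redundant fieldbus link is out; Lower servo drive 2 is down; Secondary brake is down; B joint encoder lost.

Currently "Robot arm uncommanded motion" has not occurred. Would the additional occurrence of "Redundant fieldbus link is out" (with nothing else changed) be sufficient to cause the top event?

No

Counterfactual: set "Redundant fieldbus link is out" to occurred.
Controller stage unavailable [OR]: Secondary brake is down=not, B joint encoder lost=not, Redundant fieldbus link is out=occurs → at least one input occurs → occurs.
Feedback branch lost [OR]: #1 motor fails=occurs, Auxiliary servo drive lost=occurs, Controller stage unavailable=occurs, #3 watchdog failed=occurs → at least one input occurs → occurs.
E-stop path down [AND]: Left e-stop relay trips=occurs, Upper limit switch lost=occurs, A safety controller lost=occurs → all inputs occur → occurs.
Brake chain inoperative [AND]: E-stop path down=occurs, Left resolver is inoperative=occurs, Motor 2 is out=occurs, Lower servo drive 2 is down=not → not all inputs occur → does not occur.
Safety interlock lost [AND]: Brake chain inoperative=not, North brake 2 malfunctions=occurs → not all inputs occur → does not occur.
Robot arm uncommanded motion [AND]: Feedback branch lost=occurs, Safety interlock lost=not, Lower joint encoder 2 fails=occurs → not all inputs occur → does not occur.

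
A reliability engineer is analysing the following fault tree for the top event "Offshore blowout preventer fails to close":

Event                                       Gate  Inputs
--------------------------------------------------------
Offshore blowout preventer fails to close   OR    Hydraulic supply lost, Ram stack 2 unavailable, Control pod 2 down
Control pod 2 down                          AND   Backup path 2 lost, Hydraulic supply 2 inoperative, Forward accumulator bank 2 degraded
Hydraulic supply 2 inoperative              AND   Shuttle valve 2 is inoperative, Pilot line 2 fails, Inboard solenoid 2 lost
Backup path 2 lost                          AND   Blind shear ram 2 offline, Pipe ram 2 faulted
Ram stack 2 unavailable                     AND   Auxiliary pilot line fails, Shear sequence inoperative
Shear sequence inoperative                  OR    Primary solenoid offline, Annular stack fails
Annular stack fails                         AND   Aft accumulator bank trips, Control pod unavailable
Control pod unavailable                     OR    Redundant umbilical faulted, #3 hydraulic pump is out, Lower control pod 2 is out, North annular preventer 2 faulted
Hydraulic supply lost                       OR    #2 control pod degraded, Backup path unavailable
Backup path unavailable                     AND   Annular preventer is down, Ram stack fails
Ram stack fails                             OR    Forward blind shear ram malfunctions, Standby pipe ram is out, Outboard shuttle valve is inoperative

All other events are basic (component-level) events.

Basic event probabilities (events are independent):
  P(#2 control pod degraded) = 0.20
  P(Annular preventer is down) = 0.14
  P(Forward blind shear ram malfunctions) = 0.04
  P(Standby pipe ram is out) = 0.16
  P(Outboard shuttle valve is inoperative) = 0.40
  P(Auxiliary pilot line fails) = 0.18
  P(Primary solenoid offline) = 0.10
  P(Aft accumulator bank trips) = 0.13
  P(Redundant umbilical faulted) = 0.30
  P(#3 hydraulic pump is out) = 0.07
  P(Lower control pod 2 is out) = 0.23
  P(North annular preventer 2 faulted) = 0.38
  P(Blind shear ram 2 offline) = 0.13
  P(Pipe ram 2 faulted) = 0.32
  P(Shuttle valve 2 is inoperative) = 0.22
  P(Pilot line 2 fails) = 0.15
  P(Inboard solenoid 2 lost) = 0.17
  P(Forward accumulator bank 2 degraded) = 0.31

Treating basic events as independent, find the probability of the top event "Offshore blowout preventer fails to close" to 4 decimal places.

P(Ram stack fails) [OR] = 1 − (1−0.04) × (1−0.16) × (1−0.40) = 0.516160
P(Backup path unavailable) [AND] = 0.14 × 0.516160 = 0.072262
P(Hydraulic supply lost) [OR] = 1 − (1−0.20) × (1−0.072262) = 0.257810
P(Control pod unavailable) [OR] = 1 − (1−0.30) × (1−0.07) × (1−0.23) × (1−0.38) = 0.689213
P(Annular stack fails) [AND] = 0.13 × 0.689213 = 0.089598
P(Shear sequence inoperative) [OR] = 1 − (1−0.10) × (1−0.089598) = 0.180638
P(Ram stack 2 unavailable) [AND] = 0.18 × 0.180638 = 0.032515
P(Backup path 2 lost) [AND] = 0.13 × 0.32 = 0.041600
P(Hydraulic supply 2 inoperative) [AND] = 0.22 × 0.15 × 0.17 = 0.005610
P(Control pod 2 down) [AND] = 0.041600 × 0.005610 × 0.31 = 0.000072
P(Offshore blowout preventer fails to close) [OR] = 1 − (1−0.257810) × (1−0.032515) × (1−0.000072) = 0.281994
Rounded to 4 decimal places: P(Offshore blowout preventer fails to close) ≈ 0.2820.

0.2820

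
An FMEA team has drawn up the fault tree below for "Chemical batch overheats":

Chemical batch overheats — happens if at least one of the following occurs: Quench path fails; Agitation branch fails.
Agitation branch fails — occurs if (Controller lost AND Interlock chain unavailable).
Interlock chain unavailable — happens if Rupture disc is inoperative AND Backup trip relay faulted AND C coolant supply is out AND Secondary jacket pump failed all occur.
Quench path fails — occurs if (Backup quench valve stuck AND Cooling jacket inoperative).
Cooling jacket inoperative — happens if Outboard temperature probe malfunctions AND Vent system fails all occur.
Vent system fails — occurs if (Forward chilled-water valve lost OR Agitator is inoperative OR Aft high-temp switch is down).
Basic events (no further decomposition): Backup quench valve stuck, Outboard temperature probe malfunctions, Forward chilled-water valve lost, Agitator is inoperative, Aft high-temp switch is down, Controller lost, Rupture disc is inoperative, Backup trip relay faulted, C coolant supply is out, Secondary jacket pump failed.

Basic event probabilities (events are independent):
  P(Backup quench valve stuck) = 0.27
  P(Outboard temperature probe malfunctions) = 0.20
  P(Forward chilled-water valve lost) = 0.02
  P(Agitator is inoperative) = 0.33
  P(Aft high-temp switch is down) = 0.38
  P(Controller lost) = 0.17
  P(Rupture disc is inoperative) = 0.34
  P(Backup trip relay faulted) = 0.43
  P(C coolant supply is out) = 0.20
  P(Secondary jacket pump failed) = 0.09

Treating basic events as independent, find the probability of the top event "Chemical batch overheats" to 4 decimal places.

0.0325

P(Vent system fails) [OR] = 1 − (1−0.02) × (1−0.33) × (1−0.38) = 0.592908
P(Cooling jacket inoperative) [AND] = 0.20 × 0.592908 = 0.118582
P(Quench path fails) [AND] = 0.27 × 0.118582 = 0.032017
P(Interlock chain unavailable) [AND] = 0.34 × 0.43 × 0.20 × 0.09 = 0.002632
P(Agitation branch fails) [AND] = 0.17 × 0.002632 = 0.000447
P(Chemical batch overheats) [OR] = 1 − (1−0.032017) × (1−0.000447) = 0.032450
Rounded to 4 decimal places: P(Chemical batch overheats) ≈ 0.0325.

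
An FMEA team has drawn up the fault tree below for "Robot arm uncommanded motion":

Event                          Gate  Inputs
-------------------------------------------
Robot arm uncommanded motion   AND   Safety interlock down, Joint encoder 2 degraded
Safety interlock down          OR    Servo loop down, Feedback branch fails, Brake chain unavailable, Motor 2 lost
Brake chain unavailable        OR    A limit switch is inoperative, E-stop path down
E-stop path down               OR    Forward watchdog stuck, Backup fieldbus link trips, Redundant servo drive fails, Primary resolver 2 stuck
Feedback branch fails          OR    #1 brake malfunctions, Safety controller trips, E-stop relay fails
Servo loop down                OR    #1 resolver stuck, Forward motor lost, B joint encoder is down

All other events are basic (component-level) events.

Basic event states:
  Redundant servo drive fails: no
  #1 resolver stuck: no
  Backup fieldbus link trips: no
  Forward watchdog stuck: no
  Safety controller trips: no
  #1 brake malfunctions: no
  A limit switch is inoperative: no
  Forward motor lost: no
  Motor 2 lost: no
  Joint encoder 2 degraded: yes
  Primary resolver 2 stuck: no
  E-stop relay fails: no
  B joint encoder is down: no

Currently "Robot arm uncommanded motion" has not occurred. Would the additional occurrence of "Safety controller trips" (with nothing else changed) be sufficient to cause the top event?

Yes

Counterfactual: set "Safety controller trips" to occurred.
Servo loop down [OR]: #1 resolver stuck=not, Forward motor lost=not, B joint encoder is down=not → no input occurs → does not occur.
Feedback branch fails [OR]: #1 brake malfunctions=not, Safety controller trips=occurs, E-stop relay fails=not → at least one input occurs → occurs.
E-stop path down [OR]: Forward watchdog stuck=not, Backup fieldbus link trips=not, Redundant servo drive fails=not, Primary resolver 2 stuck=not → no input occurs → does not occur.
Brake chain unavailable [OR]: A limit switch is inoperative=not, E-stop path down=not → no input occurs → does not occur.
Safety interlock down [OR]: Servo loop down=not, Feedback branch fails=occurs, Brake chain unavailable=not, Motor 2 lost=not → at least one input occurs → occurs.
Robot arm uncommanded motion [AND]: Safety interlock down=occurs, Joint encoder 2 degraded=occurs → all inputs occur → occurs.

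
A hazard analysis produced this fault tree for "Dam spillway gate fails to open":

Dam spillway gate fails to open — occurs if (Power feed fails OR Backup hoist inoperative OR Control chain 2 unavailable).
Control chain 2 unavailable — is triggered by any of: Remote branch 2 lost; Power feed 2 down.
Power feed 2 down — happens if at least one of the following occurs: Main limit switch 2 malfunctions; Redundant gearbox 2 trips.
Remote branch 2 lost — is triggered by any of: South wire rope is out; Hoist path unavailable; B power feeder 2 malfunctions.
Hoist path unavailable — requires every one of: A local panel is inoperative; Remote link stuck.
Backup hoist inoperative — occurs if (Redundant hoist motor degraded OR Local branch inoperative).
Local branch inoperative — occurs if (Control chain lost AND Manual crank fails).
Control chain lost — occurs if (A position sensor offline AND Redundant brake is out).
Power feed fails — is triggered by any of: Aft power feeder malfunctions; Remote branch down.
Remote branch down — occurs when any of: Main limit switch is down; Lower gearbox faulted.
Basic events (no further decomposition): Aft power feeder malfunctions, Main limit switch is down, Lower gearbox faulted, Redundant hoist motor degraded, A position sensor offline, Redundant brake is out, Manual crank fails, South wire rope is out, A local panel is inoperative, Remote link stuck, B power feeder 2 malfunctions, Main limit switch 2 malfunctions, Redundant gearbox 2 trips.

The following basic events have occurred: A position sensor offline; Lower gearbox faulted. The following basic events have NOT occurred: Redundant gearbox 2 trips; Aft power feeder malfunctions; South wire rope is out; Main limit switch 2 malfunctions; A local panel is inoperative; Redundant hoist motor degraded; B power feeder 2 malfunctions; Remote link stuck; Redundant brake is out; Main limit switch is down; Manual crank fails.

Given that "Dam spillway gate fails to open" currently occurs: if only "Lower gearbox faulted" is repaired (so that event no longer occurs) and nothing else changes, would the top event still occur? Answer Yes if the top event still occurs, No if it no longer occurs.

Counterfactual: set "Lower gearbox faulted" to not occurred.
Remote branch down [OR]: Main limit switch is down=not, Lower gearbox faulted=not → no input occurs → does not occur.
Power feed fails [OR]: Aft power feeder malfunctions=not, Remote branch down=not → no input occurs → does not occur.
Control chain lost [AND]: A position sensor offline=occurs, Redundant brake is out=not → not all inputs occur → does not occur.
Local branch inoperative [AND]: Control chain lost=not, Manual crank fails=not → not all inputs occur → does not occur.
Backup hoist inoperative [OR]: Redundant hoist motor degraded=not, Local branch inoperative=not → no input occurs → does not occur.
Hoist path unavailable [AND]: A local panel is inoperative=not, Remote link stuck=not → not all inputs occur → does not occur.
Remote branch 2 lost [OR]: South wire rope is out=not, Hoist path unavailable=not, B power feeder 2 malfunctions=not → no input occurs → does not occur.
Power feed 2 down [OR]: Main limit switch 2 malfunctions=not, Redundant gearbox 2 trips=not → no input occurs → does not occur.
Control chain 2 unavailable [OR]: Remote branch 2 lost=not, Power feed 2 down=not → no input occurs → does not occur.
Dam spillway gate fails to open [OR]: Power feed fails=not, Backup hoist inoperative=not, Control chain 2 unavailable=not → no input occurs → does not occur.

No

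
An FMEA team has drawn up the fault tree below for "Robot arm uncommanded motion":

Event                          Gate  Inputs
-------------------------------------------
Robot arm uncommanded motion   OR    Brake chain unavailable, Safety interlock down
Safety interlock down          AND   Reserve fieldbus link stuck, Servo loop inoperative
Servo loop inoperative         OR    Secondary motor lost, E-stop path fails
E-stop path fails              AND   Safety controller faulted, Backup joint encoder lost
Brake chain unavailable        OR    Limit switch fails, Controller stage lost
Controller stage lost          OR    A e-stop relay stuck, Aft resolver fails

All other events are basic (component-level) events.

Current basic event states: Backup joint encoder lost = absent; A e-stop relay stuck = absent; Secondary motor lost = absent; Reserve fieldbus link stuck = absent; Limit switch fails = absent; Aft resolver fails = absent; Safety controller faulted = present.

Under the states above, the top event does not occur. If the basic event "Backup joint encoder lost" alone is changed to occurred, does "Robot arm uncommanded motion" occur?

Counterfactual: set "Backup joint encoder lost" to occurred.
Controller stage lost [OR]: A e-stop relay stuck=not, Aft resolver fails=not → no input occurs → does not occur.
Brake chain unavailable [OR]: Limit switch fails=not, Controller stage lost=not → no input occurs → does not occur.
E-stop path fails [AND]: Safety controller faulted=occurs, Backup joint encoder lost=occurs → all inputs occur → occurs.
Servo loop inoperative [OR]: Secondary motor lost=not, E-stop path fails=occurs → at least one input occurs → occurs.
Safety interlock down [AND]: Reserve fieldbus link stuck=not, Servo loop inoperative=occurs → not all inputs occur → does not occur.
Robot arm uncommanded motion [OR]: Brake chain unavailable=not, Safety interlock down=not → no input occurs → does not occur.

No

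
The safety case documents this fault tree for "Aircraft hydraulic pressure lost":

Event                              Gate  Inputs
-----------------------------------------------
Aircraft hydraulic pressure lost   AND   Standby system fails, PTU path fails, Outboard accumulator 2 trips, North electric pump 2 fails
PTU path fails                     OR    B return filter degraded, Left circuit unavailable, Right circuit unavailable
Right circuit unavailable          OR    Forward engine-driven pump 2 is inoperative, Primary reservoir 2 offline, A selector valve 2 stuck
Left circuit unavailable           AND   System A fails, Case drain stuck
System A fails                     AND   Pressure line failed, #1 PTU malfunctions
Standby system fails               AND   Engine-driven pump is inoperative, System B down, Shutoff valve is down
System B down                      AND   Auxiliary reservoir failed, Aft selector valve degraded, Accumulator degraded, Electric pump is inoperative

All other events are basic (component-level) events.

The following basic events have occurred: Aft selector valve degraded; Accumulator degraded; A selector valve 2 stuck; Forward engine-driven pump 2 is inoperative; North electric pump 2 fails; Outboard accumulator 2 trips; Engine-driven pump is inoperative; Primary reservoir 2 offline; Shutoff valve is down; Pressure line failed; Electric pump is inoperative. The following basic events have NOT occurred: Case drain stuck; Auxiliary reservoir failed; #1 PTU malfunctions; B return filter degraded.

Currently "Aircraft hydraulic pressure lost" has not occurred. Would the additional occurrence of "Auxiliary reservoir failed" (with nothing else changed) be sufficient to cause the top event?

Yes

Counterfactual: set "Auxiliary reservoir failed" to occurred.
System B down [AND]: Auxiliary reservoir failed=occurs, Aft selector valve degraded=occurs, Accumulator degraded=occurs, Electric pump is inoperative=occurs → all inputs occur → occurs.
Standby system fails [AND]: Engine-driven pump is inoperative=occurs, System B down=occurs, Shutoff valve is down=occurs → all inputs occur → occurs.
System A fails [AND]: Pressure line failed=occurs, #1 PTU malfunctions=not → not all inputs occur → does not occur.
Left circuit unavailable [AND]: System A fails=not, Case drain stuck=not → not all inputs occur → does not occur.
Right circuit unavailable [OR]: Forward engine-driven pump 2 is inoperative=occurs, Primary reservoir 2 offline=occurs, A selector valve 2 stuck=occurs → at least one input occurs → occurs.
PTU path fails [OR]: B return filter degraded=not, Left circuit unavailable=not, Right circuit unavailable=occurs → at least one input occurs → occurs.
Aircraft hydraulic pressure lost [AND]: Standby system fails=occurs, PTU path fails=occurs, Outboard accumulator 2 trips=occurs, North electric pump 2 fails=occurs → all inputs occur → occurs.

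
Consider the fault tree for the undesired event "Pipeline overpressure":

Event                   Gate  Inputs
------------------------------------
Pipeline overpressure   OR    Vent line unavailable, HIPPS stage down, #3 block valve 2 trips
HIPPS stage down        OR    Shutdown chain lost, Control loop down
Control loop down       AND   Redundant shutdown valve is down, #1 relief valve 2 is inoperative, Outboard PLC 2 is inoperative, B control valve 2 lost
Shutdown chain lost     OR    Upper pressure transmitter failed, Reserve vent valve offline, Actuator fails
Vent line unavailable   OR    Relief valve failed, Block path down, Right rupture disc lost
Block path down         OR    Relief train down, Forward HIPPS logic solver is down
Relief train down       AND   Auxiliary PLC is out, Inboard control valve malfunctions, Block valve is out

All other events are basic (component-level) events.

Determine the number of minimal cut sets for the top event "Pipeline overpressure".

Relief train down [AND]: one cut set from each child combined → 1 × 1 × 1 = 1 cut set(s).
Block path down [OR]: union of children's cut sets → 2 cut set(s).
Vent line unavailable [OR]: union of children's cut sets → 4 cut set(s).
Shutdown chain lost [OR]: union of children's cut sets → 3 cut set(s).
Control loop down [AND]: one cut set from each child combined → 1 × 1 × 1 × 1 = 1 cut set(s).
HIPPS stage down [OR]: union of children's cut sets → 4 cut set(s).
Pipeline overpressure [OR]: union of children's cut sets → 9 cut set(s).
Minimal cut sets: {Relief valve failed}; {Auxiliary PLC is out, Block valve is out, Inboard control valve malfunctions}; {Forward HIPPS logic solver is down}; {Right rupture disc lost}; {Upper pressure transmitter failed}; {Reserve vent valve offline}; {Actuator fails}; {#1 relief valve 2 is inoperative, B control valve 2 lost, Outboard PLC 2 is inoperative, Redundant shutdown valve is down}; {#3 block valve 2 trips}.

9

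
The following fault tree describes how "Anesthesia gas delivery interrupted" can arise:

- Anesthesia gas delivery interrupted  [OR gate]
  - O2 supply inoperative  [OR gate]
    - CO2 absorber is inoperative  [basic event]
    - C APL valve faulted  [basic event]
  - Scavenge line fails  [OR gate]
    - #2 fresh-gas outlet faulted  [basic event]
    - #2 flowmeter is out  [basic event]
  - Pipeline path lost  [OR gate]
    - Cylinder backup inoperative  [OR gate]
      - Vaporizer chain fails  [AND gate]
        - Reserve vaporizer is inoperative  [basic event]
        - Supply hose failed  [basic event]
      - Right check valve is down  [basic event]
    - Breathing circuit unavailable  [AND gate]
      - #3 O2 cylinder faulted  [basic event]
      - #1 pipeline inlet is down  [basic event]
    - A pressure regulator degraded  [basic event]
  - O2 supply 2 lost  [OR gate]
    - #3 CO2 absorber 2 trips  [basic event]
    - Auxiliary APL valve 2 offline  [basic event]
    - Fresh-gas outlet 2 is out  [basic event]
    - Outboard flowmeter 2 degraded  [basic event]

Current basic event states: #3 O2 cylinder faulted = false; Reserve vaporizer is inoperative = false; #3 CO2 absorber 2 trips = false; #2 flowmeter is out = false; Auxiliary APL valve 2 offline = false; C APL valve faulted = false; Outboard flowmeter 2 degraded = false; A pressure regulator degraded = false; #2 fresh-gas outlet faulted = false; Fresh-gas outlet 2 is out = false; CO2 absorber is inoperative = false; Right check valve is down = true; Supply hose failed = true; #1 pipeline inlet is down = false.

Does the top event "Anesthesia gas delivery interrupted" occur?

Yes

O2 supply inoperative [OR]: CO2 absorber is inoperative=not, C APL valve faulted=not → no input occurs → does not occur.
Scavenge line fails [OR]: #2 fresh-gas outlet faulted=not, #2 flowmeter is out=not → no input occurs → does not occur.
Vaporizer chain fails [AND]: Reserve vaporizer is inoperative=not, Supply hose failed=occurs → not all inputs occur → does not occur.
Cylinder backup inoperative [OR]: Vaporizer chain fails=not, Right check valve is down=occurs → at least one input occurs → occurs.
Breathing circuit unavailable [AND]: #3 O2 cylinder faulted=not, #1 pipeline inlet is down=not → not all inputs occur → does not occur.
Pipeline path lost [OR]: Cylinder backup inoperative=occurs, Breathing circuit unavailable=not, A pressure regulator degraded=not → at least one input occurs → occurs.
O2 supply 2 lost [OR]: #3 CO2 absorber 2 trips=not, Auxiliary APL valve 2 offline=not, Fresh-gas outlet 2 is out=not, Outboard flowmeter 2 degraded=not → no input occurs → does not occur.
Anesthesia gas delivery interrupted [OR]: O2 supply inoperative=not, Scavenge line fails=not, Pipeline path lost=occurs, O2 supply 2 lost=not → at least one input occurs → occurs.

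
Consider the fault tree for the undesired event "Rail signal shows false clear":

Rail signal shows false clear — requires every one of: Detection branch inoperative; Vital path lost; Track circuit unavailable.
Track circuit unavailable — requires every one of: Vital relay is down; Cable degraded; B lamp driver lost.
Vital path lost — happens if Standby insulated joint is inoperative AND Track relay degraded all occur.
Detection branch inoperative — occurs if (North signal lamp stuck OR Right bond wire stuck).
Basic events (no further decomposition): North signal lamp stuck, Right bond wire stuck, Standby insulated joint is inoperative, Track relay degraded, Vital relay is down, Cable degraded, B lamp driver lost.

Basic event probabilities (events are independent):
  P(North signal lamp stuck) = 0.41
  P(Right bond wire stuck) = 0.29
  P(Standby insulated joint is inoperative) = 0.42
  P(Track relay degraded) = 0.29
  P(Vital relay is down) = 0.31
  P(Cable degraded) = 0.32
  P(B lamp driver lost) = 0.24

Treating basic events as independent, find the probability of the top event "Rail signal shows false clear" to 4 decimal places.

0.0017

P(Detection branch inoperative) [OR] = 1 − (1−0.41) × (1−0.29) = 0.581100
P(Vital path lost) [AND] = 0.42 × 0.29 = 0.121800
P(Track circuit unavailable) [AND] = 0.31 × 0.32 × 0.24 = 0.023808
P(Rail signal shows false clear) [AND] = 0.581100 × 0.121800 × 0.023808 = 0.001685
Rounded to 4 decimal places: P(Rail signal shows false clear) ≈ 0.0017.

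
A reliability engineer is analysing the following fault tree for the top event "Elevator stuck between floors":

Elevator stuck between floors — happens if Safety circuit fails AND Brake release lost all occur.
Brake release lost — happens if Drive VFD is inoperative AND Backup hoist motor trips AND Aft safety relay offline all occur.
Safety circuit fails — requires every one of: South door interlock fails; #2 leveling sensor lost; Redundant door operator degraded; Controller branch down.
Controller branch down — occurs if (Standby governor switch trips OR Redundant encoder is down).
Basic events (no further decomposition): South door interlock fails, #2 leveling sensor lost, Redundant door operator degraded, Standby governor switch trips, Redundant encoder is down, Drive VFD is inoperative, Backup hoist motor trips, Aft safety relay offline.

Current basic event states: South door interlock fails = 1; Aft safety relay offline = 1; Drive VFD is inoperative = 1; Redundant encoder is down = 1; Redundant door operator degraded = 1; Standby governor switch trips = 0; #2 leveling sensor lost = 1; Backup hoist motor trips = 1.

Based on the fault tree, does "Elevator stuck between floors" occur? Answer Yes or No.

Controller branch down [OR]: Standby governor switch trips=not, Redundant encoder is down=occurs → at least one input occurs → occurs.
Safety circuit fails [AND]: South door interlock fails=occurs, #2 leveling sensor lost=occurs, Redundant door operator degraded=occurs, Controller branch down=occurs → all inputs occur → occurs.
Brake release lost [AND]: Drive VFD is inoperative=occurs, Backup hoist motor trips=occurs, Aft safety relay offline=occurs → all inputs occur → occurs.
Elevator stuck between floors [AND]: Safety circuit fails=occurs, Brake release lost=occurs → all inputs occur → occurs.

Yes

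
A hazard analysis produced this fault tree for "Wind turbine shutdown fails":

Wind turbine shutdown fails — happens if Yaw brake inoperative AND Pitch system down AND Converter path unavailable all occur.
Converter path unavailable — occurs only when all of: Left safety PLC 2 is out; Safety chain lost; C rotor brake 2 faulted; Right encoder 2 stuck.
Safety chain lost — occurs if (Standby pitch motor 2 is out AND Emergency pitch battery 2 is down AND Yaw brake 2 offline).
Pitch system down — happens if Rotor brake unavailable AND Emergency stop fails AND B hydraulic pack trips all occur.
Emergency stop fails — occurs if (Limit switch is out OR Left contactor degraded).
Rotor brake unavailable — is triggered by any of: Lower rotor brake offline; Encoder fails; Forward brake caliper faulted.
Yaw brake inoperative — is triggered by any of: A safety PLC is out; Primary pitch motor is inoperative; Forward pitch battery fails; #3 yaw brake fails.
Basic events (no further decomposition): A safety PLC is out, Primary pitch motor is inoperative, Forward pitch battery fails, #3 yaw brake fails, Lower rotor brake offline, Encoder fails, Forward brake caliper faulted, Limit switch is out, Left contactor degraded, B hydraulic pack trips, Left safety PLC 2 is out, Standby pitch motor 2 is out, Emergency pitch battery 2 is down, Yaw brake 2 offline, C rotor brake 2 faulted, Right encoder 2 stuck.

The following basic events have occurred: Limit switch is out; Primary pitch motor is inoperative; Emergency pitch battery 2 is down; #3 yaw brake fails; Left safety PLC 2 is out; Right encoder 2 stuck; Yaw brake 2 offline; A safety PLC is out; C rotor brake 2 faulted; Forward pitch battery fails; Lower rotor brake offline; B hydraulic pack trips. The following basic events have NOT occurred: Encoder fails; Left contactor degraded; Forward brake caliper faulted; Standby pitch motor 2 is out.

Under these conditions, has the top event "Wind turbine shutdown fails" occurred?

No

Yaw brake inoperative [OR]: A safety PLC is out=occurs, Primary pitch motor is inoperative=occurs, Forward pitch battery fails=occurs, #3 yaw brake fails=occurs → at least one input occurs → occurs.
Rotor brake unavailable [OR]: Lower rotor brake offline=occurs, Encoder fails=not, Forward brake caliper faulted=not → at least one input occurs → occurs.
Emergency stop fails [OR]: Limit switch is out=occurs, Left contactor degraded=not → at least one input occurs → occurs.
Pitch system down [AND]: Rotor brake unavailable=occurs, Emergency stop fails=occurs, B hydraulic pack trips=occurs → all inputs occur → occurs.
Safety chain lost [AND]: Standby pitch motor 2 is out=not, Emergency pitch battery 2 is down=occurs, Yaw brake 2 offline=occurs → not all inputs occur → does not occur.
Converter path unavailable [AND]: Left safety PLC 2 is out=occurs, Safety chain lost=not, C rotor brake 2 faulted=occurs, Right encoder 2 stuck=occurs → not all inputs occur → does not occur.
Wind turbine shutdown fails [AND]: Yaw brake inoperative=occurs, Pitch system down=occurs, Converter path unavailable=not → not all inputs occur → does not occur.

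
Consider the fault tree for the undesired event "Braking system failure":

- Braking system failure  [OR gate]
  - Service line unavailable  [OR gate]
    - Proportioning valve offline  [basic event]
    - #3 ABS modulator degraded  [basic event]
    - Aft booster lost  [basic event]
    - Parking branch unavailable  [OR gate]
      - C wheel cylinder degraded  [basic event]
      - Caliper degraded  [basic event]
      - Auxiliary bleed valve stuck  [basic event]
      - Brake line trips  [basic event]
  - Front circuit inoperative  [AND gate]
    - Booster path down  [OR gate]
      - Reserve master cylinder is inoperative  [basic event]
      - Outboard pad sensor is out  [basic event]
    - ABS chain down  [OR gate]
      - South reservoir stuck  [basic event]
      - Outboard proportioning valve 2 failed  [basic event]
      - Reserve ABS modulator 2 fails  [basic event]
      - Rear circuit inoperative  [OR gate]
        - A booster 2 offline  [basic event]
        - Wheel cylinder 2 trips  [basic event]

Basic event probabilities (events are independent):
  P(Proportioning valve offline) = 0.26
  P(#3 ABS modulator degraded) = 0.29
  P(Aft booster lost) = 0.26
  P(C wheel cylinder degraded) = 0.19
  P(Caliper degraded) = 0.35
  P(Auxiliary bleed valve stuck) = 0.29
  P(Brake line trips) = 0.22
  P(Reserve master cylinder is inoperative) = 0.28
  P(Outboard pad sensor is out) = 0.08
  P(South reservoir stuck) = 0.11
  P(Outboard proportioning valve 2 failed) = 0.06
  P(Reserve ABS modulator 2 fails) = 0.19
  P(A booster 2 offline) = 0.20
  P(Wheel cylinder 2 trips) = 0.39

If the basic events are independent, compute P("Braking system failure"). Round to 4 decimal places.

0.9123

P(Parking branch unavailable) [OR] = 1 − (1−0.19) × (1−0.35) × (1−0.29) × (1−0.22) = 0.708424
P(Service line unavailable) [OR] = 1 − (1−0.26) × (1−0.29) × (1−0.26) × (1−0.708424) = 0.886636
P(Booster path down) [OR] = 1 − (1−0.28) × (1−0.08) = 0.337600
P(Rear circuit inoperative) [OR] = 1 − (1−0.20) × (1−0.39) = 0.512000
P(ABS chain down) [OR] = 1 − (1−0.11) × (1−0.06) × (1−0.19) × (1−0.512000) = 0.669309
P(Front circuit inoperative) [AND] = 0.337600 × 0.669309 = 0.225959
P(Braking system failure) [OR] = 1 − (1−0.886636) × (1−0.225959) = 0.912252
Rounded to 4 decimal places: P(Braking system failure) ≈ 0.9123.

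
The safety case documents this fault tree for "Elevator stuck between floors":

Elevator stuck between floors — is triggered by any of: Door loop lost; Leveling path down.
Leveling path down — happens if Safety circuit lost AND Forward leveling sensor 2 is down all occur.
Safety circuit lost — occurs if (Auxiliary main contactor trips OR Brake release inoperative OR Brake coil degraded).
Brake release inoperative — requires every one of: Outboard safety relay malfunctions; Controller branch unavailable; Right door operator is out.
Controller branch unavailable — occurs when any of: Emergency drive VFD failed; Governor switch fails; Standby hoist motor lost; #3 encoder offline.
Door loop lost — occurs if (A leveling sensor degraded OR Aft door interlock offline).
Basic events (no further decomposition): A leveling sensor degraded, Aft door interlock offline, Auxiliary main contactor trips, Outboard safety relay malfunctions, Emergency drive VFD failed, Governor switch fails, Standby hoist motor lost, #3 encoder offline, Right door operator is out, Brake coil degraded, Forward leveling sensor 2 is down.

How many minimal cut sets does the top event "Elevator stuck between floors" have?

Door loop lost [OR]: union of children's cut sets → 2 cut set(s).
Controller branch unavailable [OR]: union of children's cut sets → 4 cut set(s).
Brake release inoperative [AND]: one cut set from each child combined → 1 × 4 × 1 = 4 cut set(s).
Safety circuit lost [OR]: union of children's cut sets → 6 cut set(s).
Leveling path down [AND]: one cut set from each child combined → 6 × 1 = 6 cut set(s).
Elevator stuck between floors [OR]: union of children's cut sets → 8 cut set(s).
Minimal cut sets: {A leveling sensor degraded}; {Aft door interlock offline}; {Auxiliary main contactor trips, Forward leveling sensor 2 is down}; {Emergency drive VFD failed, Forward leveling sensor 2 is down, Outboard safety relay malfunctions, Right door operator is out}; {Forward leveling sensor 2 is down, Governor switch fails, Outboard safety relay malfunctions, Right door operator is out}; {Forward leveling sensor 2 is down, Outboard safety relay malfunctions, Right door operator is out, Standby hoist motor lost}; {#3 encoder offline, Forward leveling sensor 2 is down, Outboard safety relay malfunctions, Right door operator is out}; {Brake coil degraded, Forward leveling sensor 2 is down}.

8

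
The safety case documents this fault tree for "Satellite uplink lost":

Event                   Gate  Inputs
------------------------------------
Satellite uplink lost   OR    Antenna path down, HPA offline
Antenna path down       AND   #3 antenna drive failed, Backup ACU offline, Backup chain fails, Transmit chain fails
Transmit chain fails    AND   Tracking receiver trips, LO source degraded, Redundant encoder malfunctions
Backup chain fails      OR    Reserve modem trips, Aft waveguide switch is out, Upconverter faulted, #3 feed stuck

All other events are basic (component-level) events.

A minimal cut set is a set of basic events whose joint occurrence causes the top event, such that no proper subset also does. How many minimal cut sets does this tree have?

5

Backup chain fails [OR]: union of children's cut sets → 4 cut set(s).
Transmit chain fails [AND]: one cut set from each child combined → 1 × 1 × 1 = 1 cut set(s).
Antenna path down [AND]: one cut set from each child combined → 1 × 1 × 4 × 1 = 4 cut set(s).
Satellite uplink lost [OR]: union of children's cut sets → 5 cut set(s).
Minimal cut sets: {#3 antenna drive failed, Backup ACU offline, LO source degraded, Redundant encoder malfunctions, Reserve modem trips, Tracking receiver trips}; {#3 antenna drive failed, Aft waveguide switch is out, Backup ACU offline, LO source degraded, Redundant encoder malfunctions, Tracking receiver trips}; {#3 antenna drive failed, Backup ACU offline, LO source degraded, Redundant encoder malfunctions, Tracking receiver trips, Upconverter faulted}; {#3 antenna drive failed, #3 feed stuck, Backup ACU offline, LO source degraded, Redundant encoder malfunctions, Tracking receiver trips}; {HPA offline}.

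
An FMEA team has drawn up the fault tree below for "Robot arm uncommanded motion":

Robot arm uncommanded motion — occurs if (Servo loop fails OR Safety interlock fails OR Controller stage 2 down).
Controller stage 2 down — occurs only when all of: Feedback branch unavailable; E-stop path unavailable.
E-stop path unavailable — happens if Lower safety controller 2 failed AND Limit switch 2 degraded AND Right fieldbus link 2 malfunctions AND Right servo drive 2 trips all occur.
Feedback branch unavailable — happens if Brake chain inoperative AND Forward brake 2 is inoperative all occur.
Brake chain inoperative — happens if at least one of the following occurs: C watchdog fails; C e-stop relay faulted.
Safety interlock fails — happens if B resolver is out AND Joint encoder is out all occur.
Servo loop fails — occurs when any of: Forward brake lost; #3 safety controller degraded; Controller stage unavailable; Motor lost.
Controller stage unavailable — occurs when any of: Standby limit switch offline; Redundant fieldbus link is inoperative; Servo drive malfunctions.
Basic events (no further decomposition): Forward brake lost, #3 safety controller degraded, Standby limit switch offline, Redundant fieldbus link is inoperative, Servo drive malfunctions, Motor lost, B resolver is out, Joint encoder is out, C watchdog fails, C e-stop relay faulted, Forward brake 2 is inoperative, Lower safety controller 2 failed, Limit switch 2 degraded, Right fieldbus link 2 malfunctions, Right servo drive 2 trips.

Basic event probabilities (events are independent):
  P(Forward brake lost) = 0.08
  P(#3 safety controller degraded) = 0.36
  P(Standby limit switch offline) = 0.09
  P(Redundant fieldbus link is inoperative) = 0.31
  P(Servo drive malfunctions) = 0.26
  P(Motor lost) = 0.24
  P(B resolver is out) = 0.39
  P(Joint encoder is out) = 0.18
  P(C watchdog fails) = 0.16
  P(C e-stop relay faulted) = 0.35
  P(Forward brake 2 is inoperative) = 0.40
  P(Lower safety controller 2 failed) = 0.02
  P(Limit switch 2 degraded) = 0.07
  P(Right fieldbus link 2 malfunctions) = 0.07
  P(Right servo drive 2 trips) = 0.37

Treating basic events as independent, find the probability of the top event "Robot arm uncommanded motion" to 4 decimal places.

0.8067

P(Controller stage unavailable) [OR] = 1 − (1−0.09) × (1−0.31) × (1−0.26) = 0.535354
P(Servo loop fails) [OR] = 1 − (1−0.08) × (1−0.36) × (1−0.535354) × (1−0.24) = 0.792076
P(Safety interlock fails) [AND] = 0.39 × 0.18 = 0.070200
P(Brake chain inoperative) [OR] = 1 − (1−0.16) × (1−0.35) = 0.454000
P(Feedback branch unavailable) [AND] = 0.454000 × 0.40 = 0.181600
P(E-stop path unavailable) [AND] = 0.02 × 0.07 × 0.07 × 0.37 = 0.000036
P(Controller stage 2 down) [AND] = 0.181600 × 0.000036 = 0.000007
P(Robot arm uncommanded motion) [OR] = 1 − (1−0.792076) × (1−0.070200) × (1−0.000007) = 0.806674
Rounded to 4 decimal places: P(Robot arm uncommanded motion) ≈ 0.8067.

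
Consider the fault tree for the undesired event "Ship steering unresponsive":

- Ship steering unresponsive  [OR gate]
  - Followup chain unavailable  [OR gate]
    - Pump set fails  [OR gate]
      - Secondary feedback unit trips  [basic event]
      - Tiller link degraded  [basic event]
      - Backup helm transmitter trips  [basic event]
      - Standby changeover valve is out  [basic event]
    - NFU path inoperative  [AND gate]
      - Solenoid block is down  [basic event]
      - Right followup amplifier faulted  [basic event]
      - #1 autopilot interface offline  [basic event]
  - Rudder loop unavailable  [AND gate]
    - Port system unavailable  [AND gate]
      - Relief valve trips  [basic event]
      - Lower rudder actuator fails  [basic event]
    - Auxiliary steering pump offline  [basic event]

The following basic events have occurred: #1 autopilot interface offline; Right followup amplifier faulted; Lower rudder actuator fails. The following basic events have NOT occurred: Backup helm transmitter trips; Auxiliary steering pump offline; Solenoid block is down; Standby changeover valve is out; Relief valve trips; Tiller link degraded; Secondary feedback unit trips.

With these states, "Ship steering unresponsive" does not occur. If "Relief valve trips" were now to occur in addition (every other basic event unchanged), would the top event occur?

Counterfactual: set "Relief valve trips" to occurred.
Pump set fails [OR]: Secondary feedback unit trips=not, Tiller link degraded=not, Backup helm transmitter trips=not, Standby changeover valve is out=not → no input occurs → does not occur.
NFU path inoperative [AND]: Solenoid block is down=not, Right followup amplifier faulted=occurs, #1 autopilot interface offline=occurs → not all inputs occur → does not occur.
Followup chain unavailable [OR]: Pump set fails=not, NFU path inoperative=not → no input occurs → does not occur.
Port system unavailable [AND]: Relief valve trips=occurs, Lower rudder actuator fails=occurs → all inputs occur → occurs.
Rudder loop unavailable [AND]: Port system unavailable=occurs, Auxiliary steering pump offline=not → not all inputs occur → does not occur.
Ship steering unresponsive [OR]: Followup chain unavailable=not, Rudder loop unavailable=not → no input occurs → does not occur.

No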